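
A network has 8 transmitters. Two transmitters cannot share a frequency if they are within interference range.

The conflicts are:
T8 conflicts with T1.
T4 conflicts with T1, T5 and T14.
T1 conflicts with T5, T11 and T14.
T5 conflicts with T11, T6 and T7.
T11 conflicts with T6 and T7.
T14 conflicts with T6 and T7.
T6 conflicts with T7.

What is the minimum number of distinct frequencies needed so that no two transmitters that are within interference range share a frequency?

4

T5, T11, T6, T7 pairwise conflict, so at least 4 frequencies are needed.
A valid assignment using 4 frequencies: T8=1, T4=3, T1=2, T5=1, T11=3, T14=1, T6=4, T7=2. No two conflicting transmitters share a frequency.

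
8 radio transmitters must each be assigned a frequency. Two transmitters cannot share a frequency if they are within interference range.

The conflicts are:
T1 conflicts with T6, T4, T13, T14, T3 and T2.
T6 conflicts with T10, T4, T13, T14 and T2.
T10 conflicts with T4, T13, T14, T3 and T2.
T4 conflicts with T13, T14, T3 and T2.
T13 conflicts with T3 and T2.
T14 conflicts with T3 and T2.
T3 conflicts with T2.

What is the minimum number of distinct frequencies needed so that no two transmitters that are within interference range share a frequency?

5

T10, T4, T14, T3, T2 are mutually in conflict, so at least 5 frequencies are needed.
A valid assignment using 5 frequencies: T1=5, T6=3, T10=5, T4=1, T13=4, T14=4, T3=3, T2=2. Every pair that conflicts lands in different frequencies.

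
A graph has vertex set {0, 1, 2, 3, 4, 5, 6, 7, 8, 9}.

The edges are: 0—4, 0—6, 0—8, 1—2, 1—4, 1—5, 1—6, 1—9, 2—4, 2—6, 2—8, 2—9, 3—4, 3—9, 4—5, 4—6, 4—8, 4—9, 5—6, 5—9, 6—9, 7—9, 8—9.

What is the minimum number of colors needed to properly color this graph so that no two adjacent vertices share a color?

5

1, 4, 5, 6, 9 are mutually adjacent (a clique of size 5), so at least 5 colors are needed.
One proper 5-coloring: 0=a, 1=d, 2=e, 3=c, 4=b, 5=e, 6=c, 7=b, 8=c, 9=a. Every edge joins two different colors.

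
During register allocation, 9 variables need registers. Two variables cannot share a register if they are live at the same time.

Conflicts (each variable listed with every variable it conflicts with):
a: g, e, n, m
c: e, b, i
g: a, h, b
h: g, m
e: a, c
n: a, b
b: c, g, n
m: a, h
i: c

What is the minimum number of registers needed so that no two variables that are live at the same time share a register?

The cycle a-g-b-c-e-a has odd length 5, so it cannot be 2-colored; at least 3 registers are needed.
3 registers suffice: register 1 → {a, h, b, i}; register 2 → {c, g, n, m}; register 3 → {e}. Each listed conflict is separated.

3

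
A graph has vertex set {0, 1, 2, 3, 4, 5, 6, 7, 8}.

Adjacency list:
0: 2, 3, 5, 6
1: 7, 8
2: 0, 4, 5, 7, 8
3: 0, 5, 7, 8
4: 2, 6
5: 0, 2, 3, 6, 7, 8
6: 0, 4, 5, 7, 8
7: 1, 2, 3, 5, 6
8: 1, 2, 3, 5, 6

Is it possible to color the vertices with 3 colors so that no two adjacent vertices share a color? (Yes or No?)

The chromatic number is 3. 2, 5, 7 form a triangle, so at least 3 colors are needed.
A valid assignment using 3 colors: 0=b, 1=a, 2=c, 3=c, 4=a, 5=a, 6=c, 7=b, 8=b.
That is already a proper 3-coloring.

Yes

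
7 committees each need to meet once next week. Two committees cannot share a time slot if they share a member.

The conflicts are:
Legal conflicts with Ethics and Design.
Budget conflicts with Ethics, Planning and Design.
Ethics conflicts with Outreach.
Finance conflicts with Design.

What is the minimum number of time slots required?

2

Budget and Planning conflict, so at least 2 time slots are needed.
2 time slots suffice: time slot 1 → {Legal, Budget, Finance, Outreach}; time slot 2 → {Ethics, Planning, Design}. Each listed conflict is separated.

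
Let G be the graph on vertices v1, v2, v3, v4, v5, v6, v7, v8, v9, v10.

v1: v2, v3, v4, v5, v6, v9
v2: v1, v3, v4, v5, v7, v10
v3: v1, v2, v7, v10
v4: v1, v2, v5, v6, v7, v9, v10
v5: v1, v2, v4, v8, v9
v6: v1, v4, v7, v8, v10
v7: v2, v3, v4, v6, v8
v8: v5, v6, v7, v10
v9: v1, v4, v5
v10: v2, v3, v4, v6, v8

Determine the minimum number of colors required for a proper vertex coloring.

v1, v2, v4, v5 are mutually adjacent (a clique of size 4), so at least 4 colors are needed.
One proper 4-coloring: v1=G, v2=B, v3=R, v4=R, v5=Y, v6=B, v7=G, v8=R, v9=B, v10=G. Every edge joins two different colors.

4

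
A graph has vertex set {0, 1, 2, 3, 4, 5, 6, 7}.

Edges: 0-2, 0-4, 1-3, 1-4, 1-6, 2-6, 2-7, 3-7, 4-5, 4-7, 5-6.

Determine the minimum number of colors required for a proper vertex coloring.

The cycle 6-2-0-4-1-6 has odd length 5, so it cannot be 2-colored; at least 3 colors are needed.
One proper 3-coloring: 0=b, 1=b, 2=a, 3=a, 4=a, 5=b, 6=c, 7=b. Each edge has distinct colors on its endpoints.

3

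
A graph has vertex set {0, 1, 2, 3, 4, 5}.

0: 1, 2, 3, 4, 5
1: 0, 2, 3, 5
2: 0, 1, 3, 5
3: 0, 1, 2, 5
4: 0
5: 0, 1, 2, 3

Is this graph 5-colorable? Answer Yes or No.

The chromatic number is 5. 0, 1, 2, 3, 5 are mutually adjacent (a clique of size 5), so at least 5 colors are needed.
5 colors suffice: color red → {0}; color blue → {3, 4}; color green → {1}; color yellow → {5}; color purple → {2}.
That is already a proper 5-coloring.

Yes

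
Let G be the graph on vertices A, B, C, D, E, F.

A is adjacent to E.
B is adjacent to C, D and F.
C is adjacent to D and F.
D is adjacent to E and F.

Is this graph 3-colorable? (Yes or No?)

No

B, C, D, F form a clique, so at least 4 colors are needed.
So 3 colors are not enough.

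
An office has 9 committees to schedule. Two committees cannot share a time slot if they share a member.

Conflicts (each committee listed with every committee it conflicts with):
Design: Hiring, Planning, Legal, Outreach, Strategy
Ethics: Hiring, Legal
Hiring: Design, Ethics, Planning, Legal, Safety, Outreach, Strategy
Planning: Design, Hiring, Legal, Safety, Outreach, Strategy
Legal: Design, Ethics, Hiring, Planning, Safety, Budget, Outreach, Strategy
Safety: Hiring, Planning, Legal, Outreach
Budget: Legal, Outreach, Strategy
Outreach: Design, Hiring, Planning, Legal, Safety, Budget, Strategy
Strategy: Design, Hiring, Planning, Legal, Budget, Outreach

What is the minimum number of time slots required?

Design, Hiring, Planning, Legal, Outreach, Strategy all conflict with each other, so at least 6 time slots are needed.
Using 6 time slots: Design=6, Ethics=2, Hiring=3, Planning=4, Legal=1, Safety=5, Budget=3, Outreach=2, Strategy=5. Each listed conflict is separated.

6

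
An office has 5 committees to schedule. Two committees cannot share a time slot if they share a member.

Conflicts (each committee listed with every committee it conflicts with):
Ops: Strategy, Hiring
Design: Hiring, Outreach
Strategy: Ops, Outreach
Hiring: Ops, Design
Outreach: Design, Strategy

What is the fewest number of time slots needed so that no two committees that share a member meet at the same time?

The cycle Strategy-Ops-Hiring-Design-Outreach-Strategy has odd length 5, so it cannot be 2-colored; at least 3 time slots are needed.
3 time slots suffice: Ops=2, Design=2, Strategy=3, Hiring=1, Outreach=1. No two conflicting committees share a time slot.

3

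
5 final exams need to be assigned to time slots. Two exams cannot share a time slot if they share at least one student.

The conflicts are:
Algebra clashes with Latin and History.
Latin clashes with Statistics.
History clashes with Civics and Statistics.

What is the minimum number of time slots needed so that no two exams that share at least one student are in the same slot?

2

History and Statistics conflict, so at least 2 time slots are needed.
2 time slots suffice: time slot 1 → {Latin, History}; time slot 2 → {Algebra, Civics, Statistics}. No two conflicting exams share a time slot.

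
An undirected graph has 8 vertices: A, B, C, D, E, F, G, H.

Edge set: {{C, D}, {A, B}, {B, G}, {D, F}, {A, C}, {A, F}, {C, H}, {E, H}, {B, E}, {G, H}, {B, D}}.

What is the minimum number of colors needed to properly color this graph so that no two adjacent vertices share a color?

3

The cycle C-H-G-B-A-C has odd length 5, so it cannot be 2-colored; at least 3 colors are needed.
3 colors suffice: color 1 → {B, C, F}; color 2 → {A, D, H}; color 3 → {E, G}. No two adjacent vertices share a color.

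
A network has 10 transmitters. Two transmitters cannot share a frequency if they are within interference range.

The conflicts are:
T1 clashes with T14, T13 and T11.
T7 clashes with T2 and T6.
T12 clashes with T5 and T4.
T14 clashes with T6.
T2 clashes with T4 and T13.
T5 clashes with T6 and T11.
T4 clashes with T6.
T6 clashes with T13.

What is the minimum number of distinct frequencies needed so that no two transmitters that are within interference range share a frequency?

3

The cycle T1-T14-T6-T5-T11-T1 has odd length 5, so it cannot be 2-colored; at least 3 frequencies are needed.
3 frequencies suffice: frequency 1 → {T1, T12, T2, T6}; frequency 2 → {T7, T14, T5, T4, T13}; frequency 3 → {T11}. Every pair that conflicts lands in different frequencies.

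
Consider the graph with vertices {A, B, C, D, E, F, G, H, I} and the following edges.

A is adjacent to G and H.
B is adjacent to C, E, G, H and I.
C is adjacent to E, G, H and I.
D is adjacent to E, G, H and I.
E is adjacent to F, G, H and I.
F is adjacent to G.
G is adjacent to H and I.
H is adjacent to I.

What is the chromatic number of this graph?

6

B, C, E, G, H, I are mutually adjacent (a clique of size 6), so at least 6 colors are needed.
6 colors suffice: color 1 → {G}; color 2 → {F, H}; color 3 → {A, E}; color 4 → {I}; color 5 → {B, D}; color 6 → {C}. Every edge joins two different colors.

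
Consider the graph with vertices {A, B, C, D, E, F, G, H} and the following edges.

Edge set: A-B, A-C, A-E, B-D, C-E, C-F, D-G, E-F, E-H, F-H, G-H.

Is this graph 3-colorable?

Yes

The chromatic number is 3. C, E, F are mutually adjacent, so at least 3 colors are needed.
3 colors suffice: color red → {B, E, G}; color blue → {C, D, H}; color green → {A, F}.
That is already a proper 3-coloring.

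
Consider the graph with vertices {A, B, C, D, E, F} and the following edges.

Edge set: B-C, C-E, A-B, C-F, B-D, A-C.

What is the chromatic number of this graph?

A, B, C are pairwise adjacent, so at least 3 colors are needed.
3 colors suffice: color red → {C, D}; color blue → {B, E, F}; color green → {A}. Every edge joins two different colors.

3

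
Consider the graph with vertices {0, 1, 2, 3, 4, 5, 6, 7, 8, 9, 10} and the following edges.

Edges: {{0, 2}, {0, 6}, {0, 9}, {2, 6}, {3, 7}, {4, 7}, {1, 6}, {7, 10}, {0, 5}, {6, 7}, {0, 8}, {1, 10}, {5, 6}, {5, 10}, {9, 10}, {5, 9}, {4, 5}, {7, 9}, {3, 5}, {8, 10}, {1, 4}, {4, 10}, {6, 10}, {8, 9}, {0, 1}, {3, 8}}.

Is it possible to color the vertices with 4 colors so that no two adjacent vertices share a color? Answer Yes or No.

Yes

The chromatic number is 3. 0, 8, 9 are pairwise adjacent, so at least 3 colors are needed.
3 colors suffice: 0=red, 1=green, 2=green, 3=red, 4=blue, 5=green, 6=blue, 7=green, 8=green, 9=blue, 10=red.
Since 4 ≥ 3, a proper 4-coloring certainly exists.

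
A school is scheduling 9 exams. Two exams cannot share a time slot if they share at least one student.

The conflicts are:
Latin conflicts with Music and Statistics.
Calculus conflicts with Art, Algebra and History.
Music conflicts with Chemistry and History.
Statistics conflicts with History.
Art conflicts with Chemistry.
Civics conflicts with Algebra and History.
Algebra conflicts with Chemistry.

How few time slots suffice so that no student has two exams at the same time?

The cycle Music-History-Calculus-Algebra-Chemistry-Music has odd length 5, so it cannot be 2-colored; at least 3 time slots are needed.
A valid assignment using 3 time slots: Latin=1, Calculus=2, Music=2, Statistics=2, Art=3, Civics=2, Algebra=3, Chemistry=1, History=1. Each listed conflict is separated.

3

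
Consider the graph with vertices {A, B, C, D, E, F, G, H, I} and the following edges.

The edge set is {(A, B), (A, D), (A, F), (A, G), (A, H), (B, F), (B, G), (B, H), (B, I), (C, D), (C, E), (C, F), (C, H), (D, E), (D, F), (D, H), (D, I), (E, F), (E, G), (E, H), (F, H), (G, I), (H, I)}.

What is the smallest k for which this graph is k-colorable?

C, D, E, F, H are pairwise adjacent (a clique of size 5), so at least 5 colors are needed.
5 colors suffice: color 1 → {G, H}; color 2 → {F, I}; color 3 → {B, D}; color 4 → {A, E}; color 5 → {C}. Each edge has distinct colors on its endpoints.

5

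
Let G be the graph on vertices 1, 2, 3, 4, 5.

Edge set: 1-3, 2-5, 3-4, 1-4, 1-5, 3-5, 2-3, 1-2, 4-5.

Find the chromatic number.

1, 3, 4, 5 form a clique, so at least 4 colors are needed.
4 colors suffice: color red → {3}; color blue → {1}; color green → {5}; color yellow → {2, 4}. No two adjacent vertices share a color.

4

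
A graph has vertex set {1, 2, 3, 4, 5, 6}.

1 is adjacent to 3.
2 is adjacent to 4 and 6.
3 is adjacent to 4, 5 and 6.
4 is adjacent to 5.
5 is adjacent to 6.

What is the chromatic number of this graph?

3

3, 5, 6 are pairwise adjacent, so at least 3 colors are needed.
One proper 3-coloring: 1=blue, 2=red, 3=red, 4=blue, 5=green, 6=blue. Every edge joins two different colors.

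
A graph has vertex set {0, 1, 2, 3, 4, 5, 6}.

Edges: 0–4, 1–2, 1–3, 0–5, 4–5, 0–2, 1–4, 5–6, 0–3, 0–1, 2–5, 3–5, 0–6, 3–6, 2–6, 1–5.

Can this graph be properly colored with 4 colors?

The chromatic number is 4. 0, 2, 5, 6 form a clique, so at least 4 colors are needed.
4 colors suffice: 0=blue, 1=green, 2=yellow, 3=yellow, 4=yellow, 5=red, 6=green.
That is already a proper 4-coloring.

Yes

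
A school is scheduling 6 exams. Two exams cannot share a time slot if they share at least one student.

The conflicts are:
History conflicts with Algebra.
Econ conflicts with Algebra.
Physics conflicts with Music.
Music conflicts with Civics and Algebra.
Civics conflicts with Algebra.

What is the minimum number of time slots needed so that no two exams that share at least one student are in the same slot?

3

Music, Civics, Algebra are mutually in conflict, so at least 3 time slots are needed.
3 time slots suffice: time slot 1 → {Physics, Algebra}; time slot 2 → {History, Econ, Music}; time slot 3 → {Civics}. Each listed conflict is separated.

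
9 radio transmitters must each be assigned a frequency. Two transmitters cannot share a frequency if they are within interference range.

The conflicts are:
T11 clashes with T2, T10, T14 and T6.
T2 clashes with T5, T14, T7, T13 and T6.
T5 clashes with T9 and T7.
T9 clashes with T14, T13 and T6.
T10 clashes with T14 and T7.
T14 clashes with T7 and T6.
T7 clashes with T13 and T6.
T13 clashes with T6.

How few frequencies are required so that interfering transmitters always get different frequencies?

4

T2, T7, T13, T6 pairwise conflict, so at least 4 frequencies are needed.
4 frequencies suffice: frequency 1 → {T11, T9, T7}; frequency 2 → {T2, T10}; frequency 3 → {T5, T14, T13}; frequency 4 → {T6}. Every pair that conflicts lands in different frequencies.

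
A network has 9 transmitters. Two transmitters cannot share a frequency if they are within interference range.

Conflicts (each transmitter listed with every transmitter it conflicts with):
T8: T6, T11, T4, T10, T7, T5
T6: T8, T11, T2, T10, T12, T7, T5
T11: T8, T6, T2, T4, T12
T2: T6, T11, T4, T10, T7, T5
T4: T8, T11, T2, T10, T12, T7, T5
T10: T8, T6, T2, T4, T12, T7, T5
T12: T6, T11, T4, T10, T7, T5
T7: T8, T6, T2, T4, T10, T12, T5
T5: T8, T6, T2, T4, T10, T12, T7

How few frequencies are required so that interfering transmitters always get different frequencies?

T8, T6, T10, T7, T5 all conflict with each other, so at least 5 frequencies are needed.
5 frequencies suffice: frequency 1 → {T11, T5}; frequency 2 → {T6, T4}; frequency 3 → {T7}; frequency 4 → {T10}; frequency 5 → {T8, T2, T12}. Each listed conflict is separated.

5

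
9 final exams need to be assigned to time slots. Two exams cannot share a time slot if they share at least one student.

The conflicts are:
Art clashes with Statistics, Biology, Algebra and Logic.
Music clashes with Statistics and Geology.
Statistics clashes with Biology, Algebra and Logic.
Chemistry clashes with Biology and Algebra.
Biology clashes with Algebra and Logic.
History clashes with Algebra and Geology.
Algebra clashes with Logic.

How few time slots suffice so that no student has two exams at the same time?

5

Art, Statistics, Biology, Algebra, Logic all conflict with each other, so at least 5 time slots are needed.
5 time slots suffice: time slot 1 → {Music, Algebra}; time slot 2 → {Statistics, Chemistry, History}; time slot 3 → {Biology, Geology}; time slot 4 → {Art}; time slot 5 → {Logic}. Every pair that conflicts lands in different time slots.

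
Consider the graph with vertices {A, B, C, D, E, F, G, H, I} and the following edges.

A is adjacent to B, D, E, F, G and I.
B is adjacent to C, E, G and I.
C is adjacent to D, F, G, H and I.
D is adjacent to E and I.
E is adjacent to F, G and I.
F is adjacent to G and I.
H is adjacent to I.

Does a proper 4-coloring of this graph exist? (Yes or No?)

Yes

The chromatic number is 4. A, E, F, I form a clique, so at least 4 colors are needed.
4 colors suffice: color red → {G, I}; color blue → {A, C}; color green → {E, H}; color yellow → {B, D, F}.
That is already a proper 4-coloring.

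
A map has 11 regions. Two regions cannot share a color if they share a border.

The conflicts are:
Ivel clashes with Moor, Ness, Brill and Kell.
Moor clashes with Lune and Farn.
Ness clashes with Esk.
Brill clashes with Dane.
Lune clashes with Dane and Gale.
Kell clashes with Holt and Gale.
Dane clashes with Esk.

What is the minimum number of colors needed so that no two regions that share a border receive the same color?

3

The cycle Esk-Ness-Ivel-Brill-Dane-Esk has odd length 5, so it cannot be 2-colored; at least 3 colors are needed.
One proper 3-coloring: Ivel=1, Moor=2, Ness=2, Brill=3, Lune=1, Kell=2, Holt=1, Farn=1, Dane=2, Esk=1, Gale=3. Each listed conflict is separated.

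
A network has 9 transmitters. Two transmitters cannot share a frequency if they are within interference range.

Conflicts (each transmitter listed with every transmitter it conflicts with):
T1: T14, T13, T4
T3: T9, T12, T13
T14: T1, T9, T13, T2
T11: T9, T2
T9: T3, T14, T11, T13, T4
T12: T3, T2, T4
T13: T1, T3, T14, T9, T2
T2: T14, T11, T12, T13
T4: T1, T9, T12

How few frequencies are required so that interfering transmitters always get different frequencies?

3

T14, T9, T13 all conflict with each other, so at least 3 frequencies are needed.
3 frequencies suffice: frequency 1 → {T1, T9, T2}; frequency 2 → {T11, T12, T13}; frequency 3 → {T3, T14, T4}. Every pair that conflicts lands in different frequencies.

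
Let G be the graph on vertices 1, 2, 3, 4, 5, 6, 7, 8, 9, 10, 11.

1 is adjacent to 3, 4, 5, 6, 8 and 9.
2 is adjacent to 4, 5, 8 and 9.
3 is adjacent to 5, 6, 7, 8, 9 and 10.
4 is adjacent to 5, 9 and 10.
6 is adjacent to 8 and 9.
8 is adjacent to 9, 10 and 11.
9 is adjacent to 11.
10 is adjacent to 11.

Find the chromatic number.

5

1, 3, 6, 8, 9 are mutually adjacent (a clique of size 5), so at least 5 colors are needed.
5 colors suffice: color red → {3, 4, 11}; color blue → {5, 7, 8}; color green → {9, 10}; color yellow → {1, 2}; color purple → {6}. No two adjacent vertices share a color.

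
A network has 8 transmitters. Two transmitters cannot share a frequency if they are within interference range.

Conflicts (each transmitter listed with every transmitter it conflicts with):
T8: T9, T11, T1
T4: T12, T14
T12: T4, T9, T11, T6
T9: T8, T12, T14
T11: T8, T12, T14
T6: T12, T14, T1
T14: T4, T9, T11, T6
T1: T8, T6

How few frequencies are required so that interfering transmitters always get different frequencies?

3

The cycle T8-T1-T6-T12-T9-T8 has odd length 5, so it cannot be 2-colored; at least 3 frequencies are needed.
A valid assignment using 3 frequencies: T8=1, T4=2, T12=1, T9=2, T11=2, T6=2, T14=1, T1=3. Each listed conflict is separated.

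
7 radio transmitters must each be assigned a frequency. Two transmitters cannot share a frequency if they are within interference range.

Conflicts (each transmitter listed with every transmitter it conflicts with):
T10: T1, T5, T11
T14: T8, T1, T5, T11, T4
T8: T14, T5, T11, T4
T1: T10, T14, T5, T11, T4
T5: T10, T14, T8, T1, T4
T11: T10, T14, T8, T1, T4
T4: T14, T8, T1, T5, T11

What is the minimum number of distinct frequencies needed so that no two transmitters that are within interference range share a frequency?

T14, T8, T5, T4 all conflict with each other, so at least 4 frequencies are needed.
Using 4 frequencies: T10=2, T14=4, T8=1, T1=1, T5=3, T11=3, T4=2. Every pair that conflicts lands in different frequencies.

4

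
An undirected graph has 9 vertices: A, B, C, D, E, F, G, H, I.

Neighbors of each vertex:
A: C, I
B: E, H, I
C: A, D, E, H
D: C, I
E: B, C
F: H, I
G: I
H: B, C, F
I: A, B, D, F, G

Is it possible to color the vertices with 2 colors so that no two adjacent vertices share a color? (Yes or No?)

No

The cycle C-A-I-B-H-C has odd length 5, so it cannot be 2-colored; at least 3 colors are needed.
So 2 colors are not enough.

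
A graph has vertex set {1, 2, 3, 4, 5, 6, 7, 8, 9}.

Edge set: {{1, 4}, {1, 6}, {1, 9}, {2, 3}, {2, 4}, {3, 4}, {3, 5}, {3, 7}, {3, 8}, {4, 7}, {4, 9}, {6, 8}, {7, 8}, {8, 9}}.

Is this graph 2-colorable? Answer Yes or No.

3, 7, 8 form a triangle, so at least 3 colors are needed.
So 2 colors are not enough.

No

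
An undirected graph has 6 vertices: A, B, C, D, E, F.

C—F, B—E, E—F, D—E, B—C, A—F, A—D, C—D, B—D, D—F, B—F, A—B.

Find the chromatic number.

A, B, D, F form a clique, so at least 4 colors are needed.
4 colors suffice: color 1 → {B}; color 2 → {D}; color 3 → {F}; color 4 → {A, C, E}. Every edge joins two different colors.

4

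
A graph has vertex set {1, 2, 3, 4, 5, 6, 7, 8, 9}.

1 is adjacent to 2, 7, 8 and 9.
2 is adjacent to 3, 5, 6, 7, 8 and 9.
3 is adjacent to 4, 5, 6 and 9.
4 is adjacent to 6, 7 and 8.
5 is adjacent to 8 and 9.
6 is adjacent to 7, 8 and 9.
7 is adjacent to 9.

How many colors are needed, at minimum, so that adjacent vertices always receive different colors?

2, 3, 6, 9 are pairwise adjacent (a clique of size 4), so at least 4 colors are needed.
4 colors suffice: color a → {2, 4}; color b → {1, 5, 6}; color c → {8, 9}; color d → {3, 7}. Each edge has distinct colors on its endpoints.

4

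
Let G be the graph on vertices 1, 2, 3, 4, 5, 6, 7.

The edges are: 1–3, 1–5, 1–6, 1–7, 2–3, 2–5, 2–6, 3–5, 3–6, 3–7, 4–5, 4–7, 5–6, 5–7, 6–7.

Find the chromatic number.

1, 3, 5, 6, 7 are pairwise adjacent (a clique of size 5), so at least 5 colors are needed.
5 colors suffice: color a → {5}; color b → {2, 7}; color c → {4, 6}; color d → {3}; color e → {1}. Every edge joins two different colors.

5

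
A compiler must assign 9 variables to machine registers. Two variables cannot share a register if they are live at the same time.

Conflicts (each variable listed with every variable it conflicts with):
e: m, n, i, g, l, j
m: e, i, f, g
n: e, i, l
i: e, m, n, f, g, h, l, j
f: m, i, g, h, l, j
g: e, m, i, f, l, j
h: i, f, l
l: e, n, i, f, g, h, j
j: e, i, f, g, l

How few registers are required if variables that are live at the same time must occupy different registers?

5

e, i, g, l, j are mutually in conflict, so at least 5 registers are needed.
5 registers suffice: register 1 → {i}; register 2 → {m, l}; register 3 → {n, g, h}; register 4 → {e, f}; register 5 → {j}. Each listed conflict is separated.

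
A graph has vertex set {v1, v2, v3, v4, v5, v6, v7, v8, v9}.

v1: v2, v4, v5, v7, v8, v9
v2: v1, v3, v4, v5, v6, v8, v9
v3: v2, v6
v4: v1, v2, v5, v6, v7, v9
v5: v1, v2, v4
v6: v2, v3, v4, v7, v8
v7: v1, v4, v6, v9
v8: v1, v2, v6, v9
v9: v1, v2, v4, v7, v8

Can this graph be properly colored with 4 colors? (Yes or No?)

The chromatic number is 4. v1, v2, v8, v9 are mutually adjacent (a clique of size 4), so at least 4 colors are needed.
4 colors suffice: color 1 → {v2, v7}; color 2 → {v1, v6}; color 3 → {v3, v4, v8}; color 4 → {v5, v9}.
That is already a proper 4-coloring.

Yes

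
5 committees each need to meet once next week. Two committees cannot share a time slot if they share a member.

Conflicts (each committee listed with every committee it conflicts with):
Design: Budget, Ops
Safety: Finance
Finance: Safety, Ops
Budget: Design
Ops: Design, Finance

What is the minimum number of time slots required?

2

Design and Ops conflict, so at least 2 time slots are needed.
Using 2 time slots: Design=2, Safety=1, Finance=2, Budget=1, Ops=1. No two conflicting committees share a time slot.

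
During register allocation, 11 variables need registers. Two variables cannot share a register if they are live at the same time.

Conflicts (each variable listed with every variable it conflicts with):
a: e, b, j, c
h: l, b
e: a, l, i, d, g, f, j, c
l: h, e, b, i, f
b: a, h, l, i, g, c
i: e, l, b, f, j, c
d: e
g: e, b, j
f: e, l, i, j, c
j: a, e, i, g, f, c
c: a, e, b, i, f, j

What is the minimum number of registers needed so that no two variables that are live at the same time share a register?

e, i, f, j, c all conflict with each other, so at least 5 registers are needed.
5 registers suffice: register 1 → {e, b}; register 2 → {l, d, j}; register 3 → {h, g, c}; register 4 → {a, i}; register 5 → {f}. Each listed conflict is separated.

5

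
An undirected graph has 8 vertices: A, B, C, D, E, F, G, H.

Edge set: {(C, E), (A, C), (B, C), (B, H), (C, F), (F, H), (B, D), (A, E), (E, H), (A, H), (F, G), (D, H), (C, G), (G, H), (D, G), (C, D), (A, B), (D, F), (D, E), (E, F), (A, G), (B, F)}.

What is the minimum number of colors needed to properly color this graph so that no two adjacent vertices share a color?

B, D, F, H are pairwise adjacent (a clique of size 4), so at least 4 colors are needed.
4 colors suffice: color red → {A, D}; color blue → {F}; color green → {C, H}; color yellow → {B, E, G}. Each edge has distinct colors on its endpoints.

4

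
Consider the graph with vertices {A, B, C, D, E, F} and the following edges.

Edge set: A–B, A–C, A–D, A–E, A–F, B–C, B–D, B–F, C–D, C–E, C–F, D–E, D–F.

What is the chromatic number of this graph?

5

A, B, C, D, F are mutually adjacent (a clique of size 5), so at least 5 colors are needed.
5 colors suffice: color 1 → {A}; color 2 → {D}; color 3 → {C}; color 4 → {B, E}; color 5 → {F}. No two adjacent vertices share a color.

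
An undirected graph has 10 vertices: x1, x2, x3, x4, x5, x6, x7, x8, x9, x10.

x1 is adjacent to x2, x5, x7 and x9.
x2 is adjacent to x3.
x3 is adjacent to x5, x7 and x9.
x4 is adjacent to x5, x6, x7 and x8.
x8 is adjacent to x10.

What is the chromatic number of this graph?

x8 and x10 are adjacent, so at least 2 colors are needed.
2 colors suffice: x1=R, x2=B, x3=R, x4=R, x5=B, x6=B, x7=B, x8=B, x9=B, x10=R. Each edge has distinct colors on its endpoints.

2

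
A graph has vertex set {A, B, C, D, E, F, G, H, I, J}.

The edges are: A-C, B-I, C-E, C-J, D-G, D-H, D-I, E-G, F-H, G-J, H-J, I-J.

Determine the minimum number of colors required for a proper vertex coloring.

2

A and C are adjacent, so at least 2 colors are needed.
2 colors suffice: A=1, B=1, C=2, D=1, E=1, F=1, G=2, H=2, I=2, J=1. No two adjacent vertices share a color.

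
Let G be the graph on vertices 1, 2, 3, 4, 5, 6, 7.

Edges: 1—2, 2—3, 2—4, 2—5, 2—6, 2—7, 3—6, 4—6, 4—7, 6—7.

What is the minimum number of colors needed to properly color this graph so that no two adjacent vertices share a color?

2, 4, 6, 7 are pairwise adjacent (a clique of size 4), so at least 4 colors are needed.
4 colors suffice: 1=b, 2=a, 3=c, 4=d, 5=b, 6=b, 7=c. No two adjacent vertices share a color.

4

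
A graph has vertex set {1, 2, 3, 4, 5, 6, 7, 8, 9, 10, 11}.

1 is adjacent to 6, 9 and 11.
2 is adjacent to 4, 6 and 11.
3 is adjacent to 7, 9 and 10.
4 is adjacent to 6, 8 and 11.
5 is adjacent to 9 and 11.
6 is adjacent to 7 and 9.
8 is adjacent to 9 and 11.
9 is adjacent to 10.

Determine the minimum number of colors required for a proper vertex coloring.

3

3, 9, 10 are pairwise adjacent, so at least 3 colors are needed.
3 colors suffice: 1=c, 2=c, 3=b, 4=a, 5=c, 6=b, 7=a, 8=c, 9=a, 10=c, 11=b. Every edge joins two different colors.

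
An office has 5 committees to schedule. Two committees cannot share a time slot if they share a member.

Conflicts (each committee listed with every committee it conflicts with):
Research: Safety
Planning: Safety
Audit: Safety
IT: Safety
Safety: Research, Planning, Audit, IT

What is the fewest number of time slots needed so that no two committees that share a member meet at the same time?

2

IT and Safety conflict, so at least 2 time slots are needed.
2 time slots suffice: time slot 1 → {Safety}; time slot 2 → {Research, Planning, Audit, IT}. Every pair that conflicts lands in different time slots.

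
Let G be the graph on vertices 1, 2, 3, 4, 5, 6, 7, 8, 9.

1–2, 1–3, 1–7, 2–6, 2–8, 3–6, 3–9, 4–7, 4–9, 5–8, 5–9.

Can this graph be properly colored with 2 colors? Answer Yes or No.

No

The cycle 9-3-1-7-4-9 has odd length 5, so it cannot be 2-colored; at least 3 colors are needed.
So 2 colors are not enough.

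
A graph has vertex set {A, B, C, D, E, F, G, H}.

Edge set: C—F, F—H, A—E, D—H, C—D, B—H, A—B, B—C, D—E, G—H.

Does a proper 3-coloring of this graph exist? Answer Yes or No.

The chromatic number is 3. The cycle E-D-C-B-A-E has odd length 5, so it cannot be 2-colored; at least 3 colors are needed.
3 colors suffice: color 1 → {C, E, H}; color 2 → {B, D, F, G}; color 3 → {A}.
That is already a proper 3-coloring.

Yes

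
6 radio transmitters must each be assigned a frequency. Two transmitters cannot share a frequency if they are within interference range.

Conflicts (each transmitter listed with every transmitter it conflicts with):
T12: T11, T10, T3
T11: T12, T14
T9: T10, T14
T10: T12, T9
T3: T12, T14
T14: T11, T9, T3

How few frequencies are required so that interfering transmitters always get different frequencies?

The cycle T12-T10-T9-T14-T11-T12 has odd length 5, so it cannot be 2-colored; at least 3 frequencies are needed.
Using 3 frequencies: T12=1, T11=2, T9=2, T10=3, T3=2, T14=1. Every pair that conflicts lands in different frequencies.

3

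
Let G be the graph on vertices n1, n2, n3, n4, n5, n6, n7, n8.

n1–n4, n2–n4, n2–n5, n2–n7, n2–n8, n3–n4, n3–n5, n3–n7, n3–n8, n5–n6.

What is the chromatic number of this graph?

n2 and n8 are adjacent, so at least 2 colors are needed.
A valid assignment using 2 colors: n1=1, n2=1, n3=1, n4=2, n5=2, n6=1, n7=2, n8=2. Each edge has distinct colors on its endpoints.

2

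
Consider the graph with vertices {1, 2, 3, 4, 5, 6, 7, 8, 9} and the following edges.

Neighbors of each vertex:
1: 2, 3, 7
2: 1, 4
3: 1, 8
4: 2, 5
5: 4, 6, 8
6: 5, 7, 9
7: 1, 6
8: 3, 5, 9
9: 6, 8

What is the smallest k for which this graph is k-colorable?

1 and 2 are adjacent, so at least 2 colors are needed.
2 colors suffice: color a → {2, 3, 5, 7, 9}; color b → {1, 4, 6, 8}. Every edge joins two different colors.

2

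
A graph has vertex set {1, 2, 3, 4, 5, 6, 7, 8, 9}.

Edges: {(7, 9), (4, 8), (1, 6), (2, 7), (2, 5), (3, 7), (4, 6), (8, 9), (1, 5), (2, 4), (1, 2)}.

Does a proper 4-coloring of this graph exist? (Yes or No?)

Yes

The chromatic number is 3. 1, 2, 5 are pairwise adjacent, so at least 3 colors are needed.
3 colors suffice: color a → {2, 3, 6, 8}; color b → {1, 4, 7}; color c → {5, 9}.
Since 4 ≥ 3, a proper 4-coloring certainly exists.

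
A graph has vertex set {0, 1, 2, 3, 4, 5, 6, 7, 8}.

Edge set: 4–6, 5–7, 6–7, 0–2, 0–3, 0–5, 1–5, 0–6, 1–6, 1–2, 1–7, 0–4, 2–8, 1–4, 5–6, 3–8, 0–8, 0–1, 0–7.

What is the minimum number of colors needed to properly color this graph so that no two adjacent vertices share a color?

0, 1, 5, 6, 7 are pairwise adjacent (a clique of size 5), so at least 5 colors are needed.
A valid assignment using 5 colors: 0=red, 1=blue, 2=green, 3=green, 4=yellow, 5=yellow, 6=green, 7=purple, 8=blue. Every edge joins two different colors.

5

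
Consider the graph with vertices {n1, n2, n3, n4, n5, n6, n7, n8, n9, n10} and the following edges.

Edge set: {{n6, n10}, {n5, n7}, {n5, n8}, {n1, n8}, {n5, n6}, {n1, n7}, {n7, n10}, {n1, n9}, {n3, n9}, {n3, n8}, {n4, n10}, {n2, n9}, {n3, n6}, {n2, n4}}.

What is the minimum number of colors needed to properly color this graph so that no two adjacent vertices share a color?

n1 and n8 are adjacent, so at least 2 colors are needed.
2 colors suffice: color 1 → {n1, n2, n3, n5, n10}; color 2 → {n4, n6, n7, n8, n9}. Every edge joins two different colors.

2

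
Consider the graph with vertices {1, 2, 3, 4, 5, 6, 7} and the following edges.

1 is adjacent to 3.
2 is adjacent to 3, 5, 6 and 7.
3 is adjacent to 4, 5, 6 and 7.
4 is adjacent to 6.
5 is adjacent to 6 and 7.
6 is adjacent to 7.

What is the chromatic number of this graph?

2, 3, 5, 6, 7 form a clique, so at least 5 colors are needed.
A valid assignment using 5 colors: 1=blue, 2=green, 3=red, 4=green, 5=yellow, 6=blue, 7=purple. Each edge has distinct colors on its endpoints.

5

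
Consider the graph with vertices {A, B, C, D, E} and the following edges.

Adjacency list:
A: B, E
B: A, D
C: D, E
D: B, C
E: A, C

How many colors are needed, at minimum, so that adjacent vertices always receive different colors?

3

The cycle B-A-E-C-D-B has odd length 5, so it cannot be 2-colored; at least 3 colors are needed.
One proper 3-coloring: A=2, B=3, C=2, D=1, E=1. Each edge has distinct colors on its endpoints.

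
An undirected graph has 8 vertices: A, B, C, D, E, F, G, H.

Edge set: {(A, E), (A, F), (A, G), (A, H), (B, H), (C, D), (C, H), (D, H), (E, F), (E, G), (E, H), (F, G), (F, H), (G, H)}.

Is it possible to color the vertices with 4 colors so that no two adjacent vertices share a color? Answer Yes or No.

A, E, F, G, H are pairwise adjacent (a clique of size 5), so at least 5 colors are needed.
So 4 colors are not enough.

No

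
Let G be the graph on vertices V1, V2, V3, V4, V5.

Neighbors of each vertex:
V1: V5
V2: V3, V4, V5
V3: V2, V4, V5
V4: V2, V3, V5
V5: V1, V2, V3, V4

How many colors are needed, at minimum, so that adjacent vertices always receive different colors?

V2, V3, V4, V5 are pairwise adjacent (a clique of size 4), so at least 4 colors are needed.
4 colors suffice: V1=2, V2=4, V3=3, V4=2, V5=1. No two adjacent vertices share a color.

4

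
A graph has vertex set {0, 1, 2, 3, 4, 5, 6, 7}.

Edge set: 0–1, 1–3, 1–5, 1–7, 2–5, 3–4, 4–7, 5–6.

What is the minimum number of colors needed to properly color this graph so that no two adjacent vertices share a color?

4 and 7 are adjacent, so at least 2 colors are needed.
2 colors suffice: 0=blue, 1=red, 2=red, 3=blue, 4=red, 5=blue, 6=red, 7=blue. Every edge joins two different colors.

2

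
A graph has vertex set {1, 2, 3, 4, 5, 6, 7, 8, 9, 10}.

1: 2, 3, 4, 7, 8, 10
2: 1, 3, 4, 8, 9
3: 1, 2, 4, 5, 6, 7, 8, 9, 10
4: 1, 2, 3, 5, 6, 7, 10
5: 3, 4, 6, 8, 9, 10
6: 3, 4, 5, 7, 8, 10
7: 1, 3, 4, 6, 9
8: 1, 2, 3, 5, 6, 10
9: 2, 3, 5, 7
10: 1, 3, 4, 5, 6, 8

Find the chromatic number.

3, 4, 5, 6, 10 are pairwise adjacent (a clique of size 5), so at least 5 colors are needed.
5 colors suffice: color a → {3}; color b → {4, 8, 9}; color c → {2, 7, 10}; color d → {1, 5}; color e → {6}. No two adjacent vertices share a color.

5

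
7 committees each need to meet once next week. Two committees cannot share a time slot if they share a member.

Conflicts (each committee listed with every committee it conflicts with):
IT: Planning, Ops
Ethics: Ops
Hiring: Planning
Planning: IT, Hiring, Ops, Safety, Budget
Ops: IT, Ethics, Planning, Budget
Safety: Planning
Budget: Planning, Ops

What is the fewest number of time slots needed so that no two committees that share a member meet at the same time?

Planning, Ops, Budget all conflict with each other, so at least 3 time slots are needed.
A valid assignment using 3 time slots: IT=3, Ethics=1, Hiring=2, Planning=1, Ops=2, Safety=2, Budget=3. No two conflicting committees share a time slot.

3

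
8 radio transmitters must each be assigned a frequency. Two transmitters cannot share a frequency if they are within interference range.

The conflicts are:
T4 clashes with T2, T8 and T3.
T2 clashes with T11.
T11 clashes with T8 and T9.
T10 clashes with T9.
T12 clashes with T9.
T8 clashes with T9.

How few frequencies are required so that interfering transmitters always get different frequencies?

T11, T8, T9 pairwise conflict, so at least 3 frequencies are needed.
3 frequencies suffice: frequency 1 → {T4, T9}; frequency 2 → {T2, T10, T12, T8, T3}; frequency 3 → {T11}. Each listed conflict is separated.

3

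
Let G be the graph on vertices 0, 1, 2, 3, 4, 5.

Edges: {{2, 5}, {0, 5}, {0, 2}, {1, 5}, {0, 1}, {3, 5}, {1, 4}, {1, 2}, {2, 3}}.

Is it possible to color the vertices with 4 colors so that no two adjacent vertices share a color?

The chromatic number is 4. 0, 1, 2, 5 form a clique, so at least 4 colors are needed.
4 colors suffice: color red → {1, 3}; color blue → {2, 4}; color green → {5}; color yellow → {0}.
That is already a proper 4-coloring.

Yes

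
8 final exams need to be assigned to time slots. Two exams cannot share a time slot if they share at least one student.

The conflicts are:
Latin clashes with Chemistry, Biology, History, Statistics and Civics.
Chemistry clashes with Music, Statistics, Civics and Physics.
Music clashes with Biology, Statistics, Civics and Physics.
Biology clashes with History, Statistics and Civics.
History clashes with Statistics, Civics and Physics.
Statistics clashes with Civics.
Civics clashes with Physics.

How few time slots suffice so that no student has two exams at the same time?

5

Latin, Biology, History, Statistics, Civics all conflict with each other, so at least 5 time slots are needed.
Using 5 time slots: Latin=3, Chemistry=4, Music=3, Biology=4, History=5, Statistics=2, Civics=1, Physics=2. Every pair that conflicts lands in different time slots.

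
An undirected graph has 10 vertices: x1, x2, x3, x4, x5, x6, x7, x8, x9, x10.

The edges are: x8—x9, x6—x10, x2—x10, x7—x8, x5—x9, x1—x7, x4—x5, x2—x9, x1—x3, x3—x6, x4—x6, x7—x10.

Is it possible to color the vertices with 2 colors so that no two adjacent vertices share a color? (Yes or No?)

No

The cycle x2-x9-x8-x7-x10-x2 has odd length 5, so it cannot be 2-colored; at least 3 colors are needed.
So 2 colors are not enough.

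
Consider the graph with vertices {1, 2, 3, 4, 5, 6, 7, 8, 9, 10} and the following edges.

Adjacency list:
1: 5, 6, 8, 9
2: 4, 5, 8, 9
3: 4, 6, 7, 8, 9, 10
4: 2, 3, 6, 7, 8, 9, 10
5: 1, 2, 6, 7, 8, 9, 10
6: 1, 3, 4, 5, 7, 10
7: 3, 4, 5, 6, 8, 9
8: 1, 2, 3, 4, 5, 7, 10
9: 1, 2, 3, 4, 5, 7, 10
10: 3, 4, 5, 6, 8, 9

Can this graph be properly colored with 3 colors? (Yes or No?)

No

3, 4, 7, 9 are pairwise adjacent (a clique of size 4), so at least 4 colors are needed.
So 3 colors are not enough.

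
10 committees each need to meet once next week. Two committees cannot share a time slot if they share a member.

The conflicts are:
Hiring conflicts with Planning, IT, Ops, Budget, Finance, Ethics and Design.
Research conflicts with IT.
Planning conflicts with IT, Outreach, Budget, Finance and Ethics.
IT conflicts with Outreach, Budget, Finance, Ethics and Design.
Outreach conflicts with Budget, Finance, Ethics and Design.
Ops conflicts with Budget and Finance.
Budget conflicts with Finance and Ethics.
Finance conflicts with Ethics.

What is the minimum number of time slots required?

6

Planning, IT, Outreach, Budget, Finance, Ethics all conflict with each other, so at least 6 time slots are needed.
Using 6 time slots: Hiring=3, Research=2, Planning=6, IT=1, Outreach=3, Ops=1, Budget=4, Finance=2, Ethics=5, Design=2. Every pair that conflicts lands in different time slots.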